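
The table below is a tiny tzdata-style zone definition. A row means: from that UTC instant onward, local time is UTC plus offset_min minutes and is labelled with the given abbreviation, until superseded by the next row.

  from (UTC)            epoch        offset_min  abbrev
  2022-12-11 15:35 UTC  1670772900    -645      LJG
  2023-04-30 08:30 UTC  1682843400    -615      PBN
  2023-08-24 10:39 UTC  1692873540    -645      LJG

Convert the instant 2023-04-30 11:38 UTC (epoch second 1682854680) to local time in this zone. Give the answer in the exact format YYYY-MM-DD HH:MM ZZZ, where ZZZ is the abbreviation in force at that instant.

Query: 2023-04-30 11:38 UTC
Rule 2/3 (PBN, -10:15): 2023-04-30 08:30 UTC ≤ query < 2023-08-24 10:39 UTC
11·60 + 38 - 615 = 83 min
83 = 0·1440 + 83; 83 = 1·60 + 23 → 01:23, same day
→ 2023-04-30 01:23 PBN

2023-04-30 01:23 PBN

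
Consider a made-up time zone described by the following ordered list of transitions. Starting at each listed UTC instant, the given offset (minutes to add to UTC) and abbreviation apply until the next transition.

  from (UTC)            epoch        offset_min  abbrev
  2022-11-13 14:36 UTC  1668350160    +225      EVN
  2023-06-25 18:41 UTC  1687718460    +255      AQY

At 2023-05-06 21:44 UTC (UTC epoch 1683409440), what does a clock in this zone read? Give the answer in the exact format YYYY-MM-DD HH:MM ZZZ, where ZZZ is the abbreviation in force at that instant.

Query: 2023-05-06 21:44 UTC
Rule 1/2 (EVN, +03:45): 2022-11-13 14:36 UTC ≤ query < 2023-06-25 18:41 UTC
21·60 + 44 + 225 = 1529 min
1529 = 1·1440 + 89; 89 = 1·60 + 29 → 01:29, 2023-05-06 + 1 day = 2023-05-07
→ 2023-05-07 01:29 EVN

2023-05-07 01:29 EVN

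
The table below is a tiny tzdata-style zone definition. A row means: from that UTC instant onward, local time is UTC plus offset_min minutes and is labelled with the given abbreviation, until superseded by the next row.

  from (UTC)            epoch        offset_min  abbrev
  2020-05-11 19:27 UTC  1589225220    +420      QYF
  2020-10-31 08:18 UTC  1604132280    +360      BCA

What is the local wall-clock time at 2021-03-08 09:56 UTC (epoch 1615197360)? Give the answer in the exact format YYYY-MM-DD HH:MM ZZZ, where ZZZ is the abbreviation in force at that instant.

Query: 2021-03-08 09:56 UTC
Rule 2/2 (BCA, +06:00): 2020-10-31 08:18 UTC ≤ query < +∞
9·60 + 56 + 360 = 956 min
956 = 0·1440 + 956; 956 = 15·60 + 56 → 15:56, same day
→ 2021-03-08 15:56 BCA

2021-03-08 15:56 BCA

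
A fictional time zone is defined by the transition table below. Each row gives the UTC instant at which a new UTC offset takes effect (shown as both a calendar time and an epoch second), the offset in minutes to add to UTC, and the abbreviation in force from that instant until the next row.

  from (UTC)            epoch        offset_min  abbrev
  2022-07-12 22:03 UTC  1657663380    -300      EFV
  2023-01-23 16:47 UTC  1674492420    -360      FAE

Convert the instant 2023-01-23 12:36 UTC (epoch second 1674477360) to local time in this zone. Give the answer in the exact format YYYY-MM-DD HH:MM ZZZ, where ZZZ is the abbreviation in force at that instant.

Query: 2023-01-23 12:36 UTC
Rule 1/2 (EFV, -05:00): 2022-07-12 22:03 UTC ≤ query < 2023-01-23 16:47 UTC
12·60 + 36 - 300 = 456 min
456 = 0·1440 + 456; 456 = 7·60 + 36 → 07:36, same day
→ 2023-01-23 07:36 EFV

2023-01-23 07:36 EFV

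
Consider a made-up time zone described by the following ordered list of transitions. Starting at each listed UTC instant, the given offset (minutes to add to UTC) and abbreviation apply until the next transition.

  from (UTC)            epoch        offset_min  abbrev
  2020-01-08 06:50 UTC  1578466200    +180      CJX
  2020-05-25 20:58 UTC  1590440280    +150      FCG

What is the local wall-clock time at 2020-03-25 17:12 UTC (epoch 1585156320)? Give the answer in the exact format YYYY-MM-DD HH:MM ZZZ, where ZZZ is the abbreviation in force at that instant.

2020-03-25 20:12 CJX

Query: 2020-03-25 17:12 UTC
Rule 1/2 (CJX, +03:00): 2020-01-08 06:50 UTC ≤ query < 2020-05-25 20:58 UTC
17·60 + 12 + 180 = 1212 min
1212 = 0·1440 + 1212; 1212 = 20·60 + 12 → 20:12, same day
→ 2020-03-25 20:12 CJX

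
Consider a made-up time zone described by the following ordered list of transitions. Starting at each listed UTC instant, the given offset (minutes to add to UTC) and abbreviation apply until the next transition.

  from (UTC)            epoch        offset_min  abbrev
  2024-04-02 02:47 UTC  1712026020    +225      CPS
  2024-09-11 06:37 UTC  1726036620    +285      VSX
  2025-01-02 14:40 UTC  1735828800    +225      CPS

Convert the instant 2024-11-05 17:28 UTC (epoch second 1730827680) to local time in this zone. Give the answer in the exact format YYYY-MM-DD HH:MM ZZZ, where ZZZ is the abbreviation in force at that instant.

2024-11-05 22:13 VSX

Query: 2024-11-05 17:28 UTC
Rule 2/3 (VSX, +04:45): 2024-09-11 06:37 UTC ≤ query < 2025-01-02 14:40 UTC
17·60 + 28 + 285 = 1333 min
1333 = 0·1440 + 1333; 1333 = 22·60 + 13 → 22:13, same day
→ 2024-11-05 22:13 VSX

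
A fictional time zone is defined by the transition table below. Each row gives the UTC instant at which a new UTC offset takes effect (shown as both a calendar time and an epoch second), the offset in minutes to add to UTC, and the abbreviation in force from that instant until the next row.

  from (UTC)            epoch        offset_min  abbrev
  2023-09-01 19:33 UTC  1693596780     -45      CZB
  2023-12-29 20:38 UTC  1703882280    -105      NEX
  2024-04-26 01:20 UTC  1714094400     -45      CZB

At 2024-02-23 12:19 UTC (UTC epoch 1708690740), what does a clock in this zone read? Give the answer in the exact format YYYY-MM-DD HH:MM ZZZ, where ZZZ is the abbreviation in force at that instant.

Query: 2024-02-23 12:19 UTC
Rule 2/3 (NEX, -01:45): 2023-12-29 20:38 UTC ≤ query < 2024-04-26 01:20 UTC
12·60 + 19 - 105 = 634 min
634 = 0·1440 + 634; 634 = 10·60 + 34 → 10:34, same day
→ 2024-02-23 10:34 NEX

2024-02-23 10:34 NEX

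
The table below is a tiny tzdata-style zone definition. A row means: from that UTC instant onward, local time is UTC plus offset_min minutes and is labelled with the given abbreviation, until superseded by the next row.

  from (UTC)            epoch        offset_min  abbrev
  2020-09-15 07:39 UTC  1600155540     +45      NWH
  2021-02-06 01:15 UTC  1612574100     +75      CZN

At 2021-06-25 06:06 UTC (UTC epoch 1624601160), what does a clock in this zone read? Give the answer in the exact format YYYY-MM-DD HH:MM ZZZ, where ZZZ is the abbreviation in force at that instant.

2021-06-25 07:21 CZN

Query: 2021-06-25 06:06 UTC
Rule 2/2 (CZN, +01:15): 2021-02-06 01:15 UTC ≤ query < +∞
6·60 + 6 + 75 = 441 min
441 = 0·1440 + 441; 441 = 7·60 + 21 → 07:21, same day
→ 2021-06-25 07:21 CZN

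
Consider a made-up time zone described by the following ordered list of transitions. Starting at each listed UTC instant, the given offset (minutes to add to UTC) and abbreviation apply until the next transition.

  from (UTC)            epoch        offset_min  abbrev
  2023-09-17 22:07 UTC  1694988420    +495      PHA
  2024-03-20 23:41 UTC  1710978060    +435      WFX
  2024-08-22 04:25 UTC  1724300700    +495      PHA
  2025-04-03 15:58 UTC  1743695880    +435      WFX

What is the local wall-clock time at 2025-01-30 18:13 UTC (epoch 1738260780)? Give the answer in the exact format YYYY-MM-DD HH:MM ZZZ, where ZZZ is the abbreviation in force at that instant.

Query: 2025-01-30 18:13 UTC
Rule 3/4 (PHA, +08:15): 2024-08-22 04:25 UTC ≤ query < 2025-04-03 15:58 UTC
18·60 + 13 + 495 = 1588 min
1588 = 1·1440 + 148; 148 = 2·60 + 28 → 02:28, 2025-01-30 + 1 day = 2025-01-31
→ 2025-01-31 02:28 PHA

2025-01-31 02:28 PHA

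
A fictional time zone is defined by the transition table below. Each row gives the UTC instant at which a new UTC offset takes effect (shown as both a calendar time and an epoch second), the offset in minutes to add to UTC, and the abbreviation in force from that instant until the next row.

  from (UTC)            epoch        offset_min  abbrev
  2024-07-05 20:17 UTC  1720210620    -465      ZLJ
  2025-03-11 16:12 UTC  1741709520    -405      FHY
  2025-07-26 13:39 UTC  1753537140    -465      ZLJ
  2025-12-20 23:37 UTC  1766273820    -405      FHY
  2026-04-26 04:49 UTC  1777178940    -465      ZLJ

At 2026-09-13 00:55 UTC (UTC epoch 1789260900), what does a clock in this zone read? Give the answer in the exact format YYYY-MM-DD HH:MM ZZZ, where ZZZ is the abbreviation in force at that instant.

2026-09-12 17:10 ZLJ

Query: 2026-09-13 00:55 UTC
Rule 5/5 (ZLJ, -07:45): 2026-04-26 04:49 UTC ≤ query < +∞
0·60 + 55 - 465 = -410 min
-410 = -1·1440 + 1030; 1030 = 17·60 + 10 → 17:10, 2026-09-13 - 1 day = 2026-09-12
→ 2026-09-12 17:10 ZLJ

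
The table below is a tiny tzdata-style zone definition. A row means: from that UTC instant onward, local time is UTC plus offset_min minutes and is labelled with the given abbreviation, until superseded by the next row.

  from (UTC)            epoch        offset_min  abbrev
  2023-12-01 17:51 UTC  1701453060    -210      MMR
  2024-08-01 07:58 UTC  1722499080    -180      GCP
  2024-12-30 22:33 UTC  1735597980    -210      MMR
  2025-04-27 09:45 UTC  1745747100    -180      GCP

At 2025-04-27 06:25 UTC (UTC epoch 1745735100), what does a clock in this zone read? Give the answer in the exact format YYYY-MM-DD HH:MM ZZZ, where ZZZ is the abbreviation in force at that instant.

2025-04-27 02:55 MMR

Query: 2025-04-27 06:25 UTC
Rule 3/4 (MMR, -03:30): 2024-12-30 22:33 UTC ≤ query < 2025-04-27 09:45 UTC
6·60 + 25 - 210 = 175 min
175 = 0·1440 + 175; 175 = 2·60 + 55 → 02:55, same day
→ 2025-04-27 02:55 MMR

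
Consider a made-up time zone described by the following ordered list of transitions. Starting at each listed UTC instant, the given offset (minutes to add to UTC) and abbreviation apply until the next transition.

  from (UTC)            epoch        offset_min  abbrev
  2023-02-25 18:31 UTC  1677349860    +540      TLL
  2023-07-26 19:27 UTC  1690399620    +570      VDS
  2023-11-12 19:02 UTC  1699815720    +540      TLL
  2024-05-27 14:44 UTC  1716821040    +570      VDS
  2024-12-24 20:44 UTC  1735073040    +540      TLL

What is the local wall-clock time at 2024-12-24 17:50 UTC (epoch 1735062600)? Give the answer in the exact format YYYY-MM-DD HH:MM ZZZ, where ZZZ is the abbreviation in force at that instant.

Query: 2024-12-24 17:50 UTC
Rule 4/5 (VDS, +09:30): 2024-05-27 14:44 UTC ≤ query < 2024-12-24 20:44 UTC
17·60 + 50 + 570 = 1640 min
1640 = 1·1440 + 200; 200 = 3·60 + 20 → 03:20, 2024-12-24 + 1 day = 2024-12-25
→ 2024-12-25 03:20 VDS

2024-12-25 03:20 VDS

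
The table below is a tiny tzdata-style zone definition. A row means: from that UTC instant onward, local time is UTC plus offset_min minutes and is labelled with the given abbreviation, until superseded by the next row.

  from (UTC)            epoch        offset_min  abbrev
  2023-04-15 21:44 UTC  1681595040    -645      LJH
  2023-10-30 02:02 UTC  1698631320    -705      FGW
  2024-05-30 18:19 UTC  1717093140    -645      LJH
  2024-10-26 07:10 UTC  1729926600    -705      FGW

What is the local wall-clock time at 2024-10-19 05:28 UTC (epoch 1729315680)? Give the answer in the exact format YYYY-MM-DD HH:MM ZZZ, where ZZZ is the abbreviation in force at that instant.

2024-10-18 18:43 LJH

Query: 2024-10-19 05:28 UTC
Rule 3/4 (LJH, -10:45): 2024-05-30 18:19 UTC ≤ query < 2024-10-26 07:10 UTC
5·60 + 28 - 645 = -317 min
-317 = -1·1440 + 1123; 1123 = 18·60 + 43 → 18:43, 2024-10-19 - 1 day = 2024-10-18
→ 2024-10-18 18:43 LJH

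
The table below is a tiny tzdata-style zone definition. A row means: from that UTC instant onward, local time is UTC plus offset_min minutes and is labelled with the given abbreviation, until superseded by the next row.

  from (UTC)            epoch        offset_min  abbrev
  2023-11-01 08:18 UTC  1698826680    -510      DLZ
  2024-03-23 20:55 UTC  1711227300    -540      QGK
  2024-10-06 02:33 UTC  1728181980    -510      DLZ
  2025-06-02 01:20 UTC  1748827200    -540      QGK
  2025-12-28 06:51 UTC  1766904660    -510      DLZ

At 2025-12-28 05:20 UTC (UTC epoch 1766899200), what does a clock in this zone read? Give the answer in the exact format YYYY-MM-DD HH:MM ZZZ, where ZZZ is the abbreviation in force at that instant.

2025-12-27 20:20 QGK

Query: 2025-12-28 05:20 UTC
Rule 4/5 (QGK, -09:00): 2025-06-02 01:20 UTC ≤ query < 2025-12-28 06:51 UTC
5·60 + 20 - 540 = -220 min
-220 = -1·1440 + 1220; 1220 = 20·60 + 20 → 20:20, 2025-12-28 - 1 day = 2025-12-27
→ 2025-12-27 20:20 QGK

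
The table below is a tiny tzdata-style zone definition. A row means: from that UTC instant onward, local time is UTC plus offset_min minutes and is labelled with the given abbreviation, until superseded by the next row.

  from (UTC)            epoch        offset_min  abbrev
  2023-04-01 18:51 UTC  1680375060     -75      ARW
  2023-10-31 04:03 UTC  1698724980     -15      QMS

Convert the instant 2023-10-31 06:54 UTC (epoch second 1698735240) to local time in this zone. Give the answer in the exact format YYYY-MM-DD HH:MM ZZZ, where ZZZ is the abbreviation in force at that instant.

Query: 2023-10-31 06:54 UTC
Rule 2/2 (QMS, -00:15): 2023-10-31 04:03 UTC ≤ query < +∞
6·60 + 54 - 15 = 399 min
399 = 0·1440 + 399; 399 = 6·60 + 39 → 06:39, same day
→ 2023-10-31 06:39 QMS

2023-10-31 06:39 QMS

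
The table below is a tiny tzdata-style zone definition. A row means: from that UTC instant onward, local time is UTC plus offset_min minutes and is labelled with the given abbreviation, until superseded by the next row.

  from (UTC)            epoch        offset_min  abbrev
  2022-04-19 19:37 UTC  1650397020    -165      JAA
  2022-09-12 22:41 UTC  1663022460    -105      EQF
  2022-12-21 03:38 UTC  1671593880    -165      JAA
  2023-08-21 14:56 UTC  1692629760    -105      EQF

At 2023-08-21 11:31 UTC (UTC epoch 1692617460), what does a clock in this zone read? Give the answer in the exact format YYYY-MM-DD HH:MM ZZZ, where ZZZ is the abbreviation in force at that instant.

2023-08-21 08:46 JAA

Query: 2023-08-21 11:31 UTC
Rule 3/4 (JAA, -02:45): 2022-12-21 03:38 UTC ≤ query < 2023-08-21 14:56 UTC
11·60 + 31 - 165 = 526 min
526 = 0·1440 + 526; 526 = 8·60 + 46 → 08:46, same day
→ 2023-08-21 08:46 JAA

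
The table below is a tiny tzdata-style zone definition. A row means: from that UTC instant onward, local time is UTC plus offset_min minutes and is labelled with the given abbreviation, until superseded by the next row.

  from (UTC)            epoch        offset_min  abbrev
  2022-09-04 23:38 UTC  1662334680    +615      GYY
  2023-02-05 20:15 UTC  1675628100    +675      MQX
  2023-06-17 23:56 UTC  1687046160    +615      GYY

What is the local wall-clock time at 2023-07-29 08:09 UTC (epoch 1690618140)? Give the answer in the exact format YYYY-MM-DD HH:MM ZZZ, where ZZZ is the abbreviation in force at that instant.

Query: 2023-07-29 08:09 UTC
Rule 3/3 (GYY, +10:15): 2023-06-17 23:56 UTC ≤ query < +∞
8·60 + 9 + 615 = 1104 min
1104 = 0·1440 + 1104; 1104 = 18·60 + 24 → 18:24, same day
→ 2023-07-29 18:24 GYY

2023-07-29 18:24 GYY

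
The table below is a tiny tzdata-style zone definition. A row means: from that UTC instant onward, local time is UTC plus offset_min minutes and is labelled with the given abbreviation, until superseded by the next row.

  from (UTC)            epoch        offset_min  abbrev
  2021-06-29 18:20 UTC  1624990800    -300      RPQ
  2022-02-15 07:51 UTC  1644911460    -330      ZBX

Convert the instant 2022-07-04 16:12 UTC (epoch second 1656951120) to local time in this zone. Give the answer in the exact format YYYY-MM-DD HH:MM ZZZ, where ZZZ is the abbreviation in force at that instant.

Query: 2022-07-04 16:12 UTC
Rule 2/2 (ZBX, -05:30): 2022-02-15 07:51 UTC ≤ query < +∞
16·60 + 12 - 330 = 642 min
642 = 0·1440 + 642; 642 = 10·60 + 42 → 10:42, same day
→ 2022-07-04 10:42 ZBX

2022-07-04 10:42 ZBX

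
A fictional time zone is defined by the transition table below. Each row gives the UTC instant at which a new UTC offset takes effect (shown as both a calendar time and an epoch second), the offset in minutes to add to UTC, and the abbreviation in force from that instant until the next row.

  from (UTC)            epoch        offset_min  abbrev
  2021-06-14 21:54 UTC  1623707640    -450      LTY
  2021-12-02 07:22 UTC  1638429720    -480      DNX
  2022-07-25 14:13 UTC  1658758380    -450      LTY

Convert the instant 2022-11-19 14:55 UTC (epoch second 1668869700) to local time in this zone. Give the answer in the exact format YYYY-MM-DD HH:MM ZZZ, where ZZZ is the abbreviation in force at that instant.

Query: 2022-11-19 14:55 UTC
Rule 3/3 (LTY, -07:30): 2022-07-25 14:13 UTC ≤ query < +∞
14·60 + 55 - 450 = 445 min
445 = 0·1440 + 445; 445 = 7·60 + 25 → 07:25, same day
→ 2022-11-19 07:25 LTY

2022-11-19 07:25 LTY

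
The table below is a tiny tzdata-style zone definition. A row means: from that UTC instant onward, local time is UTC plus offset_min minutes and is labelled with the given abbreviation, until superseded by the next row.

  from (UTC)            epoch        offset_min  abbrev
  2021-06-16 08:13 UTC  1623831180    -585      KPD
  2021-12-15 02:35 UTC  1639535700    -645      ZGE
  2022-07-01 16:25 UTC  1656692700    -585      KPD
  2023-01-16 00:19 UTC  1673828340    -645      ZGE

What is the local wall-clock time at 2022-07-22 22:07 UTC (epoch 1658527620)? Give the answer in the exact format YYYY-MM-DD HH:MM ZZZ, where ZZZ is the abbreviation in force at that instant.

2022-07-22 12:22 KPD

Query: 2022-07-22 22:07 UTC
Rule 3/4 (KPD, -09:45): 2022-07-01 16:25 UTC ≤ query < 2023-01-16 00:19 UTC
22·60 + 7 - 585 = 742 min
742 = 0·1440 + 742; 742 = 12·60 + 22 → 12:22, same day
→ 2022-07-22 12:22 KPD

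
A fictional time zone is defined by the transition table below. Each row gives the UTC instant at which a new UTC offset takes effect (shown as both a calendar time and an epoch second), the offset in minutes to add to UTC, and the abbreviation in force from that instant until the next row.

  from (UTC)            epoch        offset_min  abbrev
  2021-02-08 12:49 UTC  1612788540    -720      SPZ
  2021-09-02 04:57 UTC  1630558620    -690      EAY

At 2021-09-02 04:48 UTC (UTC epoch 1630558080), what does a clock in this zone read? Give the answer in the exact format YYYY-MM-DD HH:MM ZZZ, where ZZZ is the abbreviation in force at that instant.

Query: 2021-09-02 04:48 UTC
Rule 1/2 (SPZ, -12:00): 2021-02-08 12:49 UTC ≤ query < 2021-09-02 04:57 UTC
4·60 + 48 - 720 = -432 min
-432 = -1·1440 + 1008; 1008 = 16·60 + 48 → 16:48, 2021-09-02 - 1 day = 2021-09-01
→ 2021-09-01 16:48 SPZ

2021-09-01 16:48 SPZ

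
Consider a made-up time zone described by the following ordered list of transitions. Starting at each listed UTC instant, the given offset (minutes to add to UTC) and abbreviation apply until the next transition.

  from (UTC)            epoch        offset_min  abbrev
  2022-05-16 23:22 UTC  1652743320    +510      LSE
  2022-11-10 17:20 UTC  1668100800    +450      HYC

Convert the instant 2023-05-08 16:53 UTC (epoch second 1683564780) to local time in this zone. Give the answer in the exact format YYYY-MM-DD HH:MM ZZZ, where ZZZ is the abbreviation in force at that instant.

Query: 2023-05-08 16:53 UTC
Rule 2/2 (HYC, +07:30): 2022-11-10 17:20 UTC ≤ query < +∞
16·60 + 53 + 450 = 1463 min
1463 = 1·1440 + 23; 23 = 0·60 + 23 → 00:23, 2023-05-08 + 1 day = 2023-05-09
→ 2023-05-09 00:23 HYC

2023-05-09 00:23 HYC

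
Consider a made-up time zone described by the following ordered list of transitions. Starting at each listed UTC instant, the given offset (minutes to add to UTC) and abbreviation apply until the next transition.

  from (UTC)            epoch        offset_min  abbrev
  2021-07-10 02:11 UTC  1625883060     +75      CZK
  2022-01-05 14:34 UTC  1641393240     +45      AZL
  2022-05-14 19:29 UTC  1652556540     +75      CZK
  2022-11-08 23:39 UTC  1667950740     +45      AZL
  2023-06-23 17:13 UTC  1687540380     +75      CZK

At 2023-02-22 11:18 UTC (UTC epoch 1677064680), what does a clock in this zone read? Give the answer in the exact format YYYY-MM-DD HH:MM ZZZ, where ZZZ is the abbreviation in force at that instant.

Query: 2023-02-22 11:18 UTC
Rule 4/5 (AZL, +00:45): 2022-11-08 23:39 UTC ≤ query < 2023-06-23 17:13 UTC
11·60 + 18 + 45 = 723 min
723 = 0·1440 + 723; 723 = 12·60 + 3 → 12:03, same day
→ 2023-02-22 12:03 AZL

2023-02-22 12:03 AZL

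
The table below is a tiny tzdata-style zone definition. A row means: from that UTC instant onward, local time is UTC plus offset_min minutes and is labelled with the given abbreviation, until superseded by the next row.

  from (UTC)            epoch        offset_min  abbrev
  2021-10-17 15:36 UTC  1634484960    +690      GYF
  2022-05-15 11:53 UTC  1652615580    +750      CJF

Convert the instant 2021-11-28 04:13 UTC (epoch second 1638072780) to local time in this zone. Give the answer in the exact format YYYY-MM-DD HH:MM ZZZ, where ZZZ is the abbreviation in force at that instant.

Query: 2021-11-28 04:13 UTC
Rule 1/2 (GYF, +11:30): 2021-10-17 15:36 UTC ≤ query < 2022-05-15 11:53 UTC
4·60 + 13 + 690 = 943 min
943 = 0·1440 + 943; 943 = 15·60 + 43 → 15:43, same day
→ 2021-11-28 15:43 GYF

2021-11-28 15:43 GYF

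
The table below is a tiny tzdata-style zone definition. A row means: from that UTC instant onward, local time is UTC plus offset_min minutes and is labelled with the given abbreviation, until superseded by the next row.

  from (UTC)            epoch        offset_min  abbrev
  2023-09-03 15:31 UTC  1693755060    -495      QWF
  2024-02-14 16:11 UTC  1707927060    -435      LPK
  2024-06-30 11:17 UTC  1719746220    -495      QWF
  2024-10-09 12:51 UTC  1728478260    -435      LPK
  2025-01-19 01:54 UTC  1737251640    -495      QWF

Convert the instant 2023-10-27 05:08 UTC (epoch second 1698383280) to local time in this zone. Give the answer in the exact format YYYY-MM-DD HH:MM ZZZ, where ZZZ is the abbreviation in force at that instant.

Query: 2023-10-27 05:08 UTC
Rule 1/5 (QWF, -08:15): 2023-09-03 15:31 UTC ≤ query < 2024-02-14 16:11 UTC
5·60 + 8 - 495 = -187 min
-187 = -1·1440 + 1253; 1253 = 20·60 + 53 → 20:53, 2023-10-27 - 1 day = 2023-10-26
→ 2023-10-26 20:53 QWF

2023-10-26 20:53 QWF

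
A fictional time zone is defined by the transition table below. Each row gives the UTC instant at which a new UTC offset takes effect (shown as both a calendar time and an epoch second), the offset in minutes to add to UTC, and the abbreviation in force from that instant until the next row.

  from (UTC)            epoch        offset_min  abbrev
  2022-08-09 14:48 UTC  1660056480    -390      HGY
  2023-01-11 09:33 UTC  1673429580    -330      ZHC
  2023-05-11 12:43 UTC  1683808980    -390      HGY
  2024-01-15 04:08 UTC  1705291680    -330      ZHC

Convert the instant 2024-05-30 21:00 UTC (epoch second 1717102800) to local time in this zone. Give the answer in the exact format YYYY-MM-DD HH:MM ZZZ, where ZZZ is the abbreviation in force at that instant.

Query: 2024-05-30 21:00 UTC
Rule 4/4 (ZHC, -05:30): 2024-01-15 04:08 UTC ≤ query < +∞
21·60 + 0 - 330 = 930 min
930 = 0·1440 + 930; 930 = 15·60 + 30 → 15:30, same day
→ 2024-05-30 15:30 ZHC

2024-05-30 15:30 ZHC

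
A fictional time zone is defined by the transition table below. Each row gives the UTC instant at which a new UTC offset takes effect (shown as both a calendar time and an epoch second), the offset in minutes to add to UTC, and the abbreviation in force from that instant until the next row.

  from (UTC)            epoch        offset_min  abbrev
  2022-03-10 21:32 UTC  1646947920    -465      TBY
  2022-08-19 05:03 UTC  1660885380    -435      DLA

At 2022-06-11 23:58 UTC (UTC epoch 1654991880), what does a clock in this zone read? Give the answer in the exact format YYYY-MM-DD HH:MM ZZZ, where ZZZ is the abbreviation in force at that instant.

2022-06-11 16:13 TBY

Query: 2022-06-11 23:58 UTC
Rule 1/2 (TBY, -07:45): 2022-03-10 21:32 UTC ≤ query < 2022-08-19 05:03 UTC
23·60 + 58 - 465 = 973 min
973 = 0·1440 + 973; 973 = 16·60 + 13 → 16:13, same day
→ 2022-06-11 16:13 TBY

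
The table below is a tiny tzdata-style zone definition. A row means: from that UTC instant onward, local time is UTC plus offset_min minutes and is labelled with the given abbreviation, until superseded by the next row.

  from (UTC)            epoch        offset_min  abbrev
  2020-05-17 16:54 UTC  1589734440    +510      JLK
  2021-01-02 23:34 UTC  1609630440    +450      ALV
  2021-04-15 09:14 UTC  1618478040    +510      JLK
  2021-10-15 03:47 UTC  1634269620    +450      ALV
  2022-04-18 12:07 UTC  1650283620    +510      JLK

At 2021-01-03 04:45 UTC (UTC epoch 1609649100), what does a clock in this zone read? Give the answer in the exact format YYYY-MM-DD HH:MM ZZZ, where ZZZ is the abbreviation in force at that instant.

2021-01-03 12:15 ALV

Query: 2021-01-03 04:45 UTC
Rule 2/5 (ALV, +07:30): 2021-01-02 23:34 UTC ≤ query < 2021-04-15 09:14 UTC
4·60 + 45 + 450 = 735 min
735 = 0·1440 + 735; 735 = 12·60 + 15 → 12:15, same day
→ 2021-01-03 12:15 ALV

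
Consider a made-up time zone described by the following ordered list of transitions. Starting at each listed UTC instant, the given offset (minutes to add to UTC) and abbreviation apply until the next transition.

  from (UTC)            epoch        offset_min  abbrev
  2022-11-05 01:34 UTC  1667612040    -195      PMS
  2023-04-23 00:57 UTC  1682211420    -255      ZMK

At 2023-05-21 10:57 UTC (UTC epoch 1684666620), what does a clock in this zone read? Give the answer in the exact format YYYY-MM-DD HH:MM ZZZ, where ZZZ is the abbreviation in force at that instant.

2023-05-21 06:42 ZMK

Query: 2023-05-21 10:57 UTC
Rule 2/2 (ZMK, -04:15): 2023-04-23 00:57 UTC ≤ query < +∞
10·60 + 57 - 255 = 402 min
402 = 0·1440 + 402; 402 = 6·60 + 42 → 06:42, same day
→ 2023-05-21 06:42 ZMK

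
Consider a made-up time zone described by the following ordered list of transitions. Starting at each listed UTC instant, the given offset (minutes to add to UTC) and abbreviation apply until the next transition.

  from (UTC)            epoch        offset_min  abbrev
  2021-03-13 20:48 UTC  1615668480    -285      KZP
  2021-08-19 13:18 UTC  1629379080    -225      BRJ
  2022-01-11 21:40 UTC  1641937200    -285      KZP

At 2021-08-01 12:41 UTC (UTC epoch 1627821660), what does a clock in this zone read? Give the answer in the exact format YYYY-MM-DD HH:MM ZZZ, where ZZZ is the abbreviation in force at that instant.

2021-08-01 07:56 KZP

Query: 2021-08-01 12:41 UTC
Rule 1/3 (KZP, -04:45): 2021-03-13 20:48 UTC ≤ query < 2021-08-19 13:18 UTC
12·60 + 41 - 285 = 476 min
476 = 0·1440 + 476; 476 = 7·60 + 56 → 07:56, same day
→ 2021-08-01 07:56 KZP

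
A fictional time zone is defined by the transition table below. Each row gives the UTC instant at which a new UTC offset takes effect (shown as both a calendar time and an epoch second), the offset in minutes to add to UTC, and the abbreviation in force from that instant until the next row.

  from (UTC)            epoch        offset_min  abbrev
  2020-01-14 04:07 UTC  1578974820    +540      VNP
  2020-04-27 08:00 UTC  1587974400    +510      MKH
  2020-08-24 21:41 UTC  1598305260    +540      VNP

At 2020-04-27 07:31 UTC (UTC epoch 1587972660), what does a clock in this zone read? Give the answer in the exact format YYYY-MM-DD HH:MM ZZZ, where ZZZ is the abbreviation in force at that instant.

Query: 2020-04-27 07:31 UTC
Rule 1/3 (VNP, +09:00): 2020-01-14 04:07 UTC ≤ query < 2020-04-27 08:00 UTC
7·60 + 31 + 540 = 991 min
991 = 0·1440 + 991; 991 = 16·60 + 31 → 16:31, same day
→ 2020-04-27 16:31 VNP

2020-04-27 16:31 VNP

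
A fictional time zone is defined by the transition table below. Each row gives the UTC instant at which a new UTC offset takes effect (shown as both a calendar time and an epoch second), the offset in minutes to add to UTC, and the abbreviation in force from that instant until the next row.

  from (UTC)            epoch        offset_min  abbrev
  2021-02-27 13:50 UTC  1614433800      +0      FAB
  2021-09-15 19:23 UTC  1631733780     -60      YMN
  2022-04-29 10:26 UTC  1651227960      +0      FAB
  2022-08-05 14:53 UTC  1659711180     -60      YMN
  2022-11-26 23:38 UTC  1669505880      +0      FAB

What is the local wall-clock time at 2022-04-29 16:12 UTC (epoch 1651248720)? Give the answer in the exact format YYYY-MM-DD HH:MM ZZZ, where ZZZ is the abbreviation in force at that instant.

2022-04-29 16:12 FAB

Query: 2022-04-29 16:12 UTC
Rule 3/5 (FAB, +00:00): 2022-04-29 10:26 UTC ≤ query < 2022-08-05 14:53 UTC
16·60 + 12 + 0 = 972 min
972 = 0·1440 + 972; 972 = 16·60 + 12 → 16:12, same day
→ 2022-04-29 16:12 FAB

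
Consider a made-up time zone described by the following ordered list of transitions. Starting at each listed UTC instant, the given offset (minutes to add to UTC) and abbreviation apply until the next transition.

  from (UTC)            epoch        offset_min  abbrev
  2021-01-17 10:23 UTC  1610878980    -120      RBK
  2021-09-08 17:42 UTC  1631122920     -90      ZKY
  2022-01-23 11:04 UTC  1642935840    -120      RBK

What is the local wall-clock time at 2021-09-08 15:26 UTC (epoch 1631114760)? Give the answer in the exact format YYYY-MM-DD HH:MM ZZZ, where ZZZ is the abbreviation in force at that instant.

2021-09-08 13:26 RBK

Query: 2021-09-08 15:26 UTC
Rule 1/3 (RBK, -02:00): 2021-01-17 10:23 UTC ≤ query < 2021-09-08 17:42 UTC
15·60 + 26 - 120 = 806 min
806 = 0·1440 + 806; 806 = 13·60 + 26 → 13:26, same day
→ 2021-09-08 13:26 RBK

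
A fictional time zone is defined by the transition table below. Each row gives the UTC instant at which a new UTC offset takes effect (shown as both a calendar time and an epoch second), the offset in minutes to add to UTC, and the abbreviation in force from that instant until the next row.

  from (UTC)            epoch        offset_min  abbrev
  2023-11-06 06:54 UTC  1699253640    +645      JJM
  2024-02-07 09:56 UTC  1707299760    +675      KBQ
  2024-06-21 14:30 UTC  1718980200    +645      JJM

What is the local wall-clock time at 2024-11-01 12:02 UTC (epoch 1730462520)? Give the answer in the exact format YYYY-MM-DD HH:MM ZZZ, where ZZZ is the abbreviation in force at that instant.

2024-11-01 22:47 JJM

Query: 2024-11-01 12:02 UTC
Rule 3/3 (JJM, +10:45): 2024-06-21 14:30 UTC ≤ query < +∞
12·60 + 2 + 645 = 1367 min
1367 = 0·1440 + 1367; 1367 = 22·60 + 47 → 22:47, same day
→ 2024-11-01 22:47 JJM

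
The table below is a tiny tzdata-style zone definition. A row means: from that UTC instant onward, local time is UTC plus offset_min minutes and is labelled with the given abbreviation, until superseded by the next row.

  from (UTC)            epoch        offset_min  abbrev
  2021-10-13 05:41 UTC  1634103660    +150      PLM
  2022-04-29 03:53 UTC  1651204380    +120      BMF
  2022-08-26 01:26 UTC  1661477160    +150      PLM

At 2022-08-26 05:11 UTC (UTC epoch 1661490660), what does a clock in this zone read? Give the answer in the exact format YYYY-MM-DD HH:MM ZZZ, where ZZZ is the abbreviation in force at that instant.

Query: 2022-08-26 05:11 UTC
Rule 3/3 (PLM, +02:30): 2022-08-26 01:26 UTC ≤ query < +∞
5·60 + 11 + 150 = 461 min
461 = 0·1440 + 461; 461 = 7·60 + 41 → 07:41, same day
→ 2022-08-26 07:41 PLM

2022-08-26 07:41 PLM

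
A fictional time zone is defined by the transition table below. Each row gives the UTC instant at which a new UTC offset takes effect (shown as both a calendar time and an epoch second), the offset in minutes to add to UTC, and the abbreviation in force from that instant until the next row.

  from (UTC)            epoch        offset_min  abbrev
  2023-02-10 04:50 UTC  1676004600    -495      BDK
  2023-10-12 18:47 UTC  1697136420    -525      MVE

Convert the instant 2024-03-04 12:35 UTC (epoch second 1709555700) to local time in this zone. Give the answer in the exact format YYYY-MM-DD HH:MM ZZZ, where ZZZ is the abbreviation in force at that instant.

Query: 2024-03-04 12:35 UTC
Rule 2/2 (MVE, -08:45): 2023-10-12 18:47 UTC ≤ query < +∞
12·60 + 35 - 525 = 230 min
230 = 0·1440 + 230; 230 = 3·60 + 50 → 03:50, same day
→ 2024-03-04 03:50 MVE

2024-03-04 03:50 MVE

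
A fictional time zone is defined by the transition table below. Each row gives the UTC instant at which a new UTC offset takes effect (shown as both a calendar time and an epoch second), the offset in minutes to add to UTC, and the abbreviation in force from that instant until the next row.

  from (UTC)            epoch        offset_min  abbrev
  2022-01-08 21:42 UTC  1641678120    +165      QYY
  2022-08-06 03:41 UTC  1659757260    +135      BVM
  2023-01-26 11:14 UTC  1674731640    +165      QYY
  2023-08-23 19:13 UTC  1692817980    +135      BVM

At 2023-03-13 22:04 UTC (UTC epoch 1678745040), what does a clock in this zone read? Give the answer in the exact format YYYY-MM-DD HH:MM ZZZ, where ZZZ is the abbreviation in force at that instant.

2023-03-14 00:49 QYY

Query: 2023-03-13 22:04 UTC
Rule 3/4 (QYY, +02:45): 2023-01-26 11:14 UTC ≤ query < 2023-08-23 19:13 UTC
22·60 + 4 + 165 = 1489 min
1489 = 1·1440 + 49; 49 = 0·60 + 49 → 00:49, 2023-03-13 + 1 day = 2023-03-14
→ 2023-03-14 00:49 QYY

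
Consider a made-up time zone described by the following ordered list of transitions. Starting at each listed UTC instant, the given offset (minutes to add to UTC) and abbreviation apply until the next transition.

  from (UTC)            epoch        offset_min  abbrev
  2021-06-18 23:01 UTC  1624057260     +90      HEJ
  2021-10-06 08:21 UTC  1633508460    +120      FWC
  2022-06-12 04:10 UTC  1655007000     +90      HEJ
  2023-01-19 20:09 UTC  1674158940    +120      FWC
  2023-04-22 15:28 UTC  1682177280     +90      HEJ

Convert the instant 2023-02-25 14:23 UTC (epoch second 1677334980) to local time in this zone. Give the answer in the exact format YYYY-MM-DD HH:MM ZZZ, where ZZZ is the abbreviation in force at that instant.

2023-02-25 16:23 FWC

Query: 2023-02-25 14:23 UTC
Rule 4/5 (FWC, +02:00): 2023-01-19 20:09 UTC ≤ query < 2023-04-22 15:28 UTC
14·60 + 23 + 120 = 983 min
983 = 0·1440 + 983; 983 = 16·60 + 23 → 16:23, same day
→ 2023-02-25 16:23 FWC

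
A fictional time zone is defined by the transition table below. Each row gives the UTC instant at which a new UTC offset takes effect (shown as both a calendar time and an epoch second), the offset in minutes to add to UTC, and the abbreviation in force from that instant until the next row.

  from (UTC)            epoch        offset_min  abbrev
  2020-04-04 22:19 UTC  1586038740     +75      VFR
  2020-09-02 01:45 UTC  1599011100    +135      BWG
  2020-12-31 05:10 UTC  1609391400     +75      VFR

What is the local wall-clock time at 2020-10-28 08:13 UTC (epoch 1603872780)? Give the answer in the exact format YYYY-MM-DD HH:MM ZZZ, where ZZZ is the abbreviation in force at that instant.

Query: 2020-10-28 08:13 UTC
Rule 2/3 (BWG, +02:15): 2020-09-02 01:45 UTC ≤ query < 2020-12-31 05:10 UTC
8·60 + 13 + 135 = 628 min
628 = 0·1440 + 628; 628 = 10·60 + 28 → 10:28, same day
→ 2020-10-28 10:28 BWG

2020-10-28 10:28 BWG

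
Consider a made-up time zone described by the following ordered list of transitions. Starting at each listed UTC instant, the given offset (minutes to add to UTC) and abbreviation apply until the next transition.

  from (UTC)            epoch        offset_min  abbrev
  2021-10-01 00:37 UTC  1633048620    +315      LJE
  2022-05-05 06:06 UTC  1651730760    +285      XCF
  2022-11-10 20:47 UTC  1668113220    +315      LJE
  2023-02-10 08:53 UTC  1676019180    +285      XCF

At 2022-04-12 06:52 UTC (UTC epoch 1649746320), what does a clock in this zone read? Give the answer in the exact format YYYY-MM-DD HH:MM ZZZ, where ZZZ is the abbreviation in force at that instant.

2022-04-12 12:07 LJE

Query: 2022-04-12 06:52 UTC
Rule 1/4 (LJE, +05:15): 2021-10-01 00:37 UTC ≤ query < 2022-05-05 06:06 UTC
6·60 + 52 + 315 = 727 min
727 = 0·1440 + 727; 727 = 12·60 + 7 → 12:07, same day
→ 2022-04-12 12:07 LJE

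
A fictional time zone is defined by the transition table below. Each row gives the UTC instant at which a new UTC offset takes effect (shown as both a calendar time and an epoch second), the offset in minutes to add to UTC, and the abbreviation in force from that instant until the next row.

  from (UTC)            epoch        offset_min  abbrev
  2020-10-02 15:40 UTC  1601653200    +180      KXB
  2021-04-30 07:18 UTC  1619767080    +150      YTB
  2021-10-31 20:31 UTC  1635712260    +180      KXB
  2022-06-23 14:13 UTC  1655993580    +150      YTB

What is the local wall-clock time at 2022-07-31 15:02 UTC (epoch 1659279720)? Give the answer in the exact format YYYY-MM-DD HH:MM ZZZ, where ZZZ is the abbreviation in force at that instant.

Query: 2022-07-31 15:02 UTC
Rule 4/4 (YTB, +02:30): 2022-06-23 14:13 UTC ≤ query < +∞
15·60 + 2 + 150 = 1052 min
1052 = 0·1440 + 1052; 1052 = 17·60 + 32 → 17:32, same day
→ 2022-07-31 17:32 YTB

2022-07-31 17:32 YTB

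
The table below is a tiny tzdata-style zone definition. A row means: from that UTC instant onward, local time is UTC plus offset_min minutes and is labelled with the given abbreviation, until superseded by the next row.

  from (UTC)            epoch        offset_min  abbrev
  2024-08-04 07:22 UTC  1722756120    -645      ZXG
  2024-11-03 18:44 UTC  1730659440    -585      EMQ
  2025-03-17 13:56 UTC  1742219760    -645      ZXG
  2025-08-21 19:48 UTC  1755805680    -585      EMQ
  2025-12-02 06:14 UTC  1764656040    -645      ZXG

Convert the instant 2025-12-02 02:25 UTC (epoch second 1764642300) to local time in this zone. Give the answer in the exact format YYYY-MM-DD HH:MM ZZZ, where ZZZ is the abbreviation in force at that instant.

Query: 2025-12-02 02:25 UTC
Rule 4/5 (EMQ, -09:45): 2025-08-21 19:48 UTC ≤ query < 2025-12-02 06:14 UTC
2·60 + 25 - 585 = -440 min
-440 = -1·1440 + 1000; 1000 = 16·60 + 40 → 16:40, 2025-12-02 - 1 day = 2025-12-01
→ 2025-12-01 16:40 EMQ

2025-12-01 16:40 EMQ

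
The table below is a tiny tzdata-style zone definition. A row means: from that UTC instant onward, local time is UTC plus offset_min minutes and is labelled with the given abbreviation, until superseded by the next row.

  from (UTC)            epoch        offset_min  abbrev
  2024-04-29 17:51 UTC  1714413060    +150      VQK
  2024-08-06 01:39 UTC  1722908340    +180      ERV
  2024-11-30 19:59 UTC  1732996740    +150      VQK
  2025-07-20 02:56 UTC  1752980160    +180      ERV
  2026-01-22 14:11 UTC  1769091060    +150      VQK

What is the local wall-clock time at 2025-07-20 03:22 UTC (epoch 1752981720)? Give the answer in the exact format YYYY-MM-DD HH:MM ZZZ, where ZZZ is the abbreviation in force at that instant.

Query: 2025-07-20 03:22 UTC
Rule 4/5 (ERV, +03:00): 2025-07-20 02:56 UTC ≤ query < 2026-01-22 14:11 UTC
3·60 + 22 + 180 = 382 min
382 = 0·1440 + 382; 382 = 6·60 + 22 → 06:22, same day
→ 2025-07-20 06:22 ERV

2025-07-20 06:22 ERV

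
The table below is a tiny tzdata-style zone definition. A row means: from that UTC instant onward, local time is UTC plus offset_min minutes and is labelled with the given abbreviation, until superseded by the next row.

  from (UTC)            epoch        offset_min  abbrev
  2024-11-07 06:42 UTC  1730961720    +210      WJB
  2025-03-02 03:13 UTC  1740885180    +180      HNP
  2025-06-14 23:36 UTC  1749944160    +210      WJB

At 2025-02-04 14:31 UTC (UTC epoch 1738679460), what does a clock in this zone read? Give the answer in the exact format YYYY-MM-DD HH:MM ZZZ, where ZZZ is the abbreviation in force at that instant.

Query: 2025-02-04 14:31 UTC
Rule 1/3 (WJB, +03:30): 2024-11-07 06:42 UTC ≤ query < 2025-03-02 03:13 UTC
14·60 + 31 + 210 = 1081 min
1081 = 0·1440 + 1081; 1081 = 18·60 + 1 → 18:01, same day
→ 2025-02-04 18:01 WJB

2025-02-04 18:01 WJB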